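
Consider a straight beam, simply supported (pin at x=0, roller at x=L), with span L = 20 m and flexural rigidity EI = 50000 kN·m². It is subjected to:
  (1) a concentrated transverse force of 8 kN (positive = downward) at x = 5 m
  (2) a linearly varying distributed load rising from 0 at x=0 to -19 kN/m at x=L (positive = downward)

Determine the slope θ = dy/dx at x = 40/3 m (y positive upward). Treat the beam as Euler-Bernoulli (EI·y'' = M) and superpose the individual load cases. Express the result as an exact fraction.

θ(40/3) = -13049/486000 rad

Load 1 — point force P=8 kN at a=5 m (b=L-a=15):
  θ_1 = -Pa(2L²-6Lx+3x²+a²)/(6LEI)  [x>a] = -8·5·(2·20²-6·20·(40/3)+3·(40/3)²+5²)/(6·20·50000) = 29/18000 rad
Load 2 — triangular load w₀=-19 kN/m (0→w₀ over full span):
  θ_2 = -w₀(7L⁴-30L²x²+15x⁴)/(360LEI) = -(-19)·(7·20⁴-30·20²·(40/3)²+15·(40/3)⁴)/(360·20·50000) = -1729/60750 rad
Superposition: θ = Σ θ_i = -13049/486000 rad ≈ -0.026850 rad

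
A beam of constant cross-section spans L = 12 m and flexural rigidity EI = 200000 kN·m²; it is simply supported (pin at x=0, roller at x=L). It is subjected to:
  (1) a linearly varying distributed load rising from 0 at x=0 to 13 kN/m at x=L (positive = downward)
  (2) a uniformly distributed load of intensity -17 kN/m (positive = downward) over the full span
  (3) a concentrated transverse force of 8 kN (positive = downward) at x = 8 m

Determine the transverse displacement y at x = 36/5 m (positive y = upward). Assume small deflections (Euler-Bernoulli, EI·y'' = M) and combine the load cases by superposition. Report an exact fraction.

y(36/5) = 592091/48828125 m

Load 1 — triangular load w₀=13 kN/m (0→w₀ over full span):
  y_1 = -w₀x(7L⁴-10L²x²+3x⁴)/(360LEI) = -13·(36/5)·(7·12⁴-10·12²·(36/5)²+3·(36/5)⁴)/(360·12·200000) = -415584/48828125 m
Load 2 — uniform load w=-17 kN/m over full span:
  y_2 = -wx(L³-2Lx²+x³)/(24EI) = -(-17)·(36/5)·(12³-2·12·(36/5)²+(36/5)³)/(24·200000) = 42687/1953125 m
Load 3 — point force P=8 kN at a=8 m (b=L-a=4):
  y_3 = -Pbx(L²-b²-x²)/(6LEI)  [x≤a] = -8·4·(36/5)·(12²-4²-(36/5)²)/(6·12·200000) = -476/390625 m
Superposition: y = Σ y_i = 592091/48828125 m ≈ 0.012126 m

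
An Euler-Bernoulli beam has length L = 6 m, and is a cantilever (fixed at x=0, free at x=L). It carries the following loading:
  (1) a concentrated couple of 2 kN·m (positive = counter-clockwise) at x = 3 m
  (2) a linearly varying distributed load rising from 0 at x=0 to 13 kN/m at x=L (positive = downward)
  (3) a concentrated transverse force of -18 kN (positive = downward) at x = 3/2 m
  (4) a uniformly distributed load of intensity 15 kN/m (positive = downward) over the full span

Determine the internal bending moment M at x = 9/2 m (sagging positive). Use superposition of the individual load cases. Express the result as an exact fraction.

Load 1 — applied couple M₀=2 kN·m at a=3 m (b=L-a=3):
  M_1 = 0  [x>a] = 0 kN·m
Load 2 — triangular load w₀=13 kN/m (0→w₀ over full span):
  M_2 = w₀Lx/2 - w₀L²/3 - w₀x³/(6L) = 13·6·(9/2)/2 - 13·6²/3 - 13·(9/2)³/(6·6) = -429/32 kN·m
Load 3 — point force P=-18 kN at a=3/2 m (b=L-a=9/2):
  M_3 = 0  [x>a] = 0 kN·m
Load 4 — uniform load w=15 kN/m over full span:
  M_4 = -w(L-x)²/2 = -15·(6-(9/2))²/2 = -135/8 kN·m
Superposition: M = Σ M_i = -969/32 kN·m ≈ -30.281250 kN·m

M(9/2) = -969/32 kN·m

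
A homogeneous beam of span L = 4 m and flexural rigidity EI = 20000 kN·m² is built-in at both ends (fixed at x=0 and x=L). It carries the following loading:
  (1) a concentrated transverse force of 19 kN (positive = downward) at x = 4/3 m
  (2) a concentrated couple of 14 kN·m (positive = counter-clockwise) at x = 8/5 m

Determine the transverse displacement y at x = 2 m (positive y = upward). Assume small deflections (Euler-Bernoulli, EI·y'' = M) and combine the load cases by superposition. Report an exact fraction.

Load 1 — point force P=19 kN at a=4/3 m (b=L-a=8/3):
  y_1 = -Pa²(L-x)²(3bL-(3b+a)(L-x))/(6L³EI)  [x>a] = -19·(4/3)²·(4-2)²·(3·(8/3)·4-(3·(8/3)+(4/3))·(4-2))/(6·4³·20000) = -19/81000 m
Load 2 — applied couple M₀=14 kN·m at a=8/5 m (b=L-a=12/5):
  y_2 = (R_Ax³/6 - M_Ax²/2 - M₀(x-a)²/2)/EI  [x>a] with R_A=126/25, M_A=42/25 = ((126/25)·2³/6 - (42/25)·2²/2 - 14·(2-(8/5))²/2)/20000 = 7/62500 m
Superposition: y = Σ y_i = -1241/10125000 m ≈ -0.000123 m

y(2) = -1241/10125000 m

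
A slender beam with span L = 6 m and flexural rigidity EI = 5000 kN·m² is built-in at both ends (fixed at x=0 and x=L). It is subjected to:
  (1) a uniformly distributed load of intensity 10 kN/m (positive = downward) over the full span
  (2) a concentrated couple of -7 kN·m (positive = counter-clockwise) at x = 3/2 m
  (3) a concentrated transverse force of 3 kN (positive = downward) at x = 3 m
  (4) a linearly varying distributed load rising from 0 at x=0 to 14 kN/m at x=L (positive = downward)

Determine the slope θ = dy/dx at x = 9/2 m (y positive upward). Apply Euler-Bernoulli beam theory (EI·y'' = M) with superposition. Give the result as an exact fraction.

Load 1 — uniform load w=10 kN/m over full span:
  θ_1 = -wx(L-x)(L-2x)/(12EI) = -10·(9/2)·(6-(9/2))·(6-2·(9/2))/(12·5000) = 27/8000 rad
Load 2 — applied couple M₀=-7 kN·m at a=3/2 m (b=L-a=9/2):
  θ_2 = (R_Ax²/2 - M_Ax - M₀(x-a))/EI  [x>a] with R_A=-21/16, M_A=21/16 = ((-21/16)·(9/2)²/2 - (21/16)·(9/2) - (-7)·((9/2)-(3/2)))/5000 = 231/640000 rad
Load 3 — point force P=3 kN at a=3 m (b=L-a=3):
  θ_3 = Pa²(L-x)(2bL-(3b+a)(L-x))/(2L³EI)  [x>a] = 3·3²·(6-(9/2))·(2·3·6-(3·3+3)·(6-(9/2)))/(2·6³·5000) = 27/80000 rad
Load 4 — triangular load w₀=14 kN/m (0→w₀ over full span):
  θ_4 = -w₀(2x(L-x)(L-2x)(x+2L)+x²(L-x)²)/(120LEI) = -14·(2·(9/2)·(6-(9/2))·(6-2·(9/2))·((9/2)+2·6)+(9/2)²·(6-(9/2))²)/(120·6·5000) = 7749/3200000 rad
Superposition: θ = Σ θ_i = 1299/200000 rad ≈ 0.006495 rad

θ(9/2) = 1299/200000 rad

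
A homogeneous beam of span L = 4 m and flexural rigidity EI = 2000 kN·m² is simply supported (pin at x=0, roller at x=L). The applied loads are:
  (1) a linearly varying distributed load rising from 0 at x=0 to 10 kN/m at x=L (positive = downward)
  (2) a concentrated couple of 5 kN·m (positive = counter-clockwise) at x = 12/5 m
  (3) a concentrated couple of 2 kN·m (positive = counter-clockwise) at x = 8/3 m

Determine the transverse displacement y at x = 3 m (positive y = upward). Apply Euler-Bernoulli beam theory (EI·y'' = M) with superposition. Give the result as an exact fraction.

Load 1 — triangular load w₀=10 kN/m (0→w₀ over full span):
  y_1 = -w₀x(7L⁴-10L²x²+3x⁴)/(360LEI) = -10·3·(7·4⁴-10·4²·3²+3·3⁴)/(360·4·2000) = -119/19200 m
Load 2 — applied couple M₀=5 kN·m at a=12/5 m (b=L-a=8/5):
  y_2 = (M₀x³/(6L)-M₀(x-a)²/2+C₁x)/EI  [x>a] with C₁=M₀(3b²-L²)/(6L)=-26/15 = (5·3³/(6·4)-5·(3-(12/5))²/2+(-26/15)·3)/2000 = -19/80000 m
Load 3 — applied couple M₀=2 kN·m at a=8/3 m (b=L-a=4/3):
  y_3 = (M₀x³/(6L)-M₀(x-a)²/2+C₁x)/EI  [x>a] with C₁=M₀(3b²-L²)/(6L)=-8/9 = (2·3³/(6·4)-2·(3-(8/3))²/2+(-8/9)·3)/2000 = -19/72000 m
Superposition: y = Σ y_i = -9647/1440000 m ≈ -0.006699 m

y(3) = -9647/1440000 m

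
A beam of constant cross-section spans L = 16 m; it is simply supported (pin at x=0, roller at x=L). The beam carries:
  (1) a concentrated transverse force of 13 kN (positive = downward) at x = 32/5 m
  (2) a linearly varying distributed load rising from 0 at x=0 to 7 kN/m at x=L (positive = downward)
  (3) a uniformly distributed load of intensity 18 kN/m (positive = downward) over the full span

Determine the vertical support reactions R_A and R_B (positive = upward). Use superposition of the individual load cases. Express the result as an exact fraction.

R_A = 2557/15 kN, R_B = 2798/15 kN

Load 1 — point force P=13 kN at a=32/5 m (b=L-a=48/5):
  R_A = Pb/L = 13·(48/5)/16 = 39/5 kN
  R_B = Pa/L = 13·(32/5)/16 = 26/5 kN
Load 2 — triangular load w₀=7 kN/m (0→w₀ over full span):
  R_A = w₀L/6 = 7·16/6 = 56/3 kN
  R_B = w₀L/3 = 7·16/3 = 112/3 kN
Load 3 — uniform load w=18 kN/m over full span:
  R_A = wL/2 = 18·16/2 = 144 kN
  R_B = wL/2 = 18·16/2 = 144 kN
Superposition: R_A = 2557/15 kN, R_B = 2798/15 kN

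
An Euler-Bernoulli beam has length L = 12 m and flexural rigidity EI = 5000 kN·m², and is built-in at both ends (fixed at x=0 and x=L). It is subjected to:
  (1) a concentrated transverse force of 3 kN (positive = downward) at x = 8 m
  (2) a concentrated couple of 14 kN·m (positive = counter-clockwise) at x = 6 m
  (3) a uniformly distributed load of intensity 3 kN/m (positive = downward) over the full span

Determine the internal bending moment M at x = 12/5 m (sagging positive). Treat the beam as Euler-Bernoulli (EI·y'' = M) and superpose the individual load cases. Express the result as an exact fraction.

Load 1 — point force P=3 kN at a=8 m (b=L-a=4):
  M_1 = Pb²(3a+b)x/L³ - Pab²/L²  [x≤a] = 3·4²·(3·8+4)·(12/5)/12³ - 3·8·4²/12² = -4/5 kN·m
Load 2 — applied couple M₀=14 kN·m at a=6 m (b=L-a=6):
  M_2 = R_Ax - M_A  [x≤a] with R_A=7/4, M_A=7/2 = (7/4)·(12/5) - (7/2) = 7/10 kN·m
Load 3 — uniform load w=3 kN/m over full span:
  M_3 = wLx/2 - wL²/12 - wx²/2 = 3·12·(12/5)/2 - 3·12²/12 - 3·(12/5)²/2 = -36/25 kN·m
Superposition: M = Σ M_i = -77/50 kN·m ≈ -1.540000 kN·m

M(12/5) = -77/50 kN·m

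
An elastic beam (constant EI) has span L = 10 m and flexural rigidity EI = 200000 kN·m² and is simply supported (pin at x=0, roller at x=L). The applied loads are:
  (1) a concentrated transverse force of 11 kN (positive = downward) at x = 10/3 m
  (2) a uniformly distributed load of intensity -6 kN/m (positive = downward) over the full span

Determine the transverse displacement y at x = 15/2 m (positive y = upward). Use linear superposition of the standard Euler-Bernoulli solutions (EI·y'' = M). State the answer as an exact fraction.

y(15/2) = 17849/8294400 m

Load 1 — point force P=11 kN at a=10/3 m (b=L-a=20/3):
  y_1 = -Pa(L-x)(2Lx-a²-x²)/(6LEI)  [x>a] = -11·(10/3)·(10-(15/2))·(2·10·(15/2)-(10/3)²-(15/2)²)/(6·10·200000) = -1309/2073600 m
Load 2 — uniform load w=-6 kN/m over full span:
  y_2 = -wx(L³-2Lx²+x³)/(24EI) = -(-6)·(15/2)·(10³-2·10·(15/2)²+(15/2)³)/(24·200000) = 57/20480 m
Superposition: y = Σ y_i = 17849/8294400 m ≈ 0.002152 m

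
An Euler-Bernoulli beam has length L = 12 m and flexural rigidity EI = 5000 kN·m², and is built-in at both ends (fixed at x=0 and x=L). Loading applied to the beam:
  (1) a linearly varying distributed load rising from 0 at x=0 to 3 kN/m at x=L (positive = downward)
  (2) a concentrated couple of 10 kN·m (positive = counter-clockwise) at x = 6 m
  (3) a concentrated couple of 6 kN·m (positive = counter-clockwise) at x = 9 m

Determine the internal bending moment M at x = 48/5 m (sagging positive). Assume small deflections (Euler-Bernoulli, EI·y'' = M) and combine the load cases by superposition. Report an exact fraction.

M(48/5) = -2399/1000 kN·m

Load 1 — triangular load w₀=3 kN/m (0→w₀ over full span):
  M_1 = 3w₀Lx/20 - w₀L²/30 - w₀x³/(6L) = 3·3·12·(48/5)/20 - 3·12²/30 - 3·(48/5)³/(6·12) = 72/125 kN·m
Load 2 — applied couple M₀=10 kN·m at a=6 m (b=L-a=6):
  M_2 = R_Ax - M_A - M₀  [x>a] with R_A=5/4, M_A=5/2 = (5/4)·(48/5) - (5/2) - 10 = -1/2 kN·m
Load 3 — applied couple M₀=6 kN·m at a=9 m (b=L-a=3):
  M_3 = R_Ax - M_A - M₀  [x>a] with R_A=9/16, M_A=15/8 = (9/16)·(48/5) - (15/8) - 6 = -99/40 kN·m
Superposition: M = Σ M_i = -2399/1000 kN·m ≈ -2.399000 kN·m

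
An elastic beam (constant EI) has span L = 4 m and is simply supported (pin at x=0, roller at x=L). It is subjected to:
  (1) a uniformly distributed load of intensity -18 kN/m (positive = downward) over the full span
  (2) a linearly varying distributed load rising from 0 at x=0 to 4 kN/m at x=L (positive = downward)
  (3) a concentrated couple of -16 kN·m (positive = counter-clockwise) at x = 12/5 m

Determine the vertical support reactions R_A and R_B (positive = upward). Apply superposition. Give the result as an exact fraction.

R_A = -112/3 kN, R_B = -80/3 kN

Load 1 — uniform load w=-18 kN/m over full span:
  R_A = wL/2 = (-18)·4/2 = -36 kN
  R_B = wL/2 = (-18)·4/2 = -36 kN
Load 2 — triangular load w₀=4 kN/m (0→w₀ over full span):
  R_A = w₀L/6 = 4·4/6 = 8/3 kN
  R_B = w₀L/3 = 4·4/3 = 16/3 kN
Load 3 — applied couple M₀=-16 kN·m at a=12/5 m (b=L-a=8/5):
  R_A = M₀/L = (-16)/4 = -4 kN
  R_B = -M₀/L = -(-16)/4 = 4 kN
Superposition: R_A = -112/3 kN, R_B = -80/3 kN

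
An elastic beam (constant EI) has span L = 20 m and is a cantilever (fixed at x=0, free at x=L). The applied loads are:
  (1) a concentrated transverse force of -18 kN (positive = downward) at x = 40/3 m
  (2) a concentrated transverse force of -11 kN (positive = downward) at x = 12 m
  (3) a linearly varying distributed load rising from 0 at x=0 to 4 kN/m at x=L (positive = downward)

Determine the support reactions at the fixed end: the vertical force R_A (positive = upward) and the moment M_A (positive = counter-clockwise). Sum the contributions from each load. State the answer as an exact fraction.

R_A = 11 kN, M_A = 484/3 kN·m

Load 1 — point force P=-18 kN at a=40/3 m (b=L-a=20/3):
  R_A = P = (-18) = -18 kN
  M_A = Pa = (-18)·(40/3) = -240 kN·m
Load 2 — point force P=-11 kN at a=12 m (b=L-a=8):
  R_A = P = (-11) = -11 kN
  M_A = Pa = (-11)·12 = -132 kN·m
Load 3 — triangular load w₀=4 kN/m (0→w₀ over full span):
  R_A = w₀L/2 = 4·20/2 = 40 kN
  M_A = w₀L²/3 = 4·20²/3 = 1600/3 kN·m
Superposition: R_A = 11 kN, M_A = 484/3 kN·m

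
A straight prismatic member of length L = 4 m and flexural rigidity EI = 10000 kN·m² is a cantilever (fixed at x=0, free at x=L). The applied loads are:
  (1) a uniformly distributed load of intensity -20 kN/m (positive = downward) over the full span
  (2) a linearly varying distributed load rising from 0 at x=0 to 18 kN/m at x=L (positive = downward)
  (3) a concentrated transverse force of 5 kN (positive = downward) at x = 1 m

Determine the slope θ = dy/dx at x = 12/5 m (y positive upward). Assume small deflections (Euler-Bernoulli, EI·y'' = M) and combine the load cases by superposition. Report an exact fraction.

Load 1 — uniform load w=-20 kN/m over full span:
  θ_1 = -wx(x²-3Lx+3L²)/(6EI) = -(-20)·(12/5)·((12/5)²-3·4·(12/5)+3·4²)/(6·10000) = 312/15625 rad
Load 2 — triangular load w₀=18 kN/m (0→w₀ over full span):
  θ_2 = (w₀Lx²/4-w₀L²x/3-w₀x⁴/(24L))/EI = (18·4·(12/5)²/4-18·4²·(12/5)/3-18·(12/5)⁴/(24·4))/10000 = -5193/390625 rad
Load 3 — point force P=5 kN at a=1 m (b=L-a=3):
  θ_3 = -Pa²/(2EI)  [x>a] = -5·1²/(2·10000) = -1/4000 rad
Superposition: θ = Σ θ_i = 80299/12500000 rad ≈ 0.006424 rad

θ(12/5) = 80299/12500000 rad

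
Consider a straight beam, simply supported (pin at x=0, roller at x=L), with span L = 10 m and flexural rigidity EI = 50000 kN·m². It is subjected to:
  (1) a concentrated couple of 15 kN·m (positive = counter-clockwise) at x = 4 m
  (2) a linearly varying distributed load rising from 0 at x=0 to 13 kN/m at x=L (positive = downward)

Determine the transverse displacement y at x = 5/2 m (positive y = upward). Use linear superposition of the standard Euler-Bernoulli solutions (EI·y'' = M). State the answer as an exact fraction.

y(5/2) = -174389/15360000 m

Load 1 — applied couple M₀=15 kN·m at a=4 m (b=L-a=6):
  y_1 = (M₀x³/(6L)+C₁x)/EI  [x≤a] with C₁=M₀(3b²-L²)/(6L)=2 = (15·(5/2)³/(6·10)+2·(5/2))/50000 = 57/320000 m
Load 2 — triangular load w₀=13 kN/m (0→w₀ over full span):
  y_2 = -w₀x(7L⁴-10L²x²+3x⁴)/(360LEI) = -13·(5/2)·(7·10⁴-10·10²·(5/2)²+3·(5/2)⁴)/(360·10·50000) = -1417/122880 m
Superposition: y = Σ y_i = -174389/15360000 m ≈ -0.011353 m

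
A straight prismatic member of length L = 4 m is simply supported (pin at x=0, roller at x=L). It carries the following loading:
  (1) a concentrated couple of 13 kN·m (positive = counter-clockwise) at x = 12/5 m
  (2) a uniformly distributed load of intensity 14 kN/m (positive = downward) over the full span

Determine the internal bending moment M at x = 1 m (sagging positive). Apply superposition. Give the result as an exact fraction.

M(1) = 97/4 kN·m

Load 1 — applied couple M₀=13 kN·m at a=12/5 m (b=L-a=8/5):
  M_1 = M₀x/L  [x≤a] = 13·1/4 = 13/4 kN·m
Load 2 — uniform load w=14 kN/m over full span:
  M_2 = wx(L-x)/2 = 14·1·(4-1)/2 = 21 kN·m
Superposition: M = Σ M_i = 97/4 kN·m ≈ 24.250000 kN·m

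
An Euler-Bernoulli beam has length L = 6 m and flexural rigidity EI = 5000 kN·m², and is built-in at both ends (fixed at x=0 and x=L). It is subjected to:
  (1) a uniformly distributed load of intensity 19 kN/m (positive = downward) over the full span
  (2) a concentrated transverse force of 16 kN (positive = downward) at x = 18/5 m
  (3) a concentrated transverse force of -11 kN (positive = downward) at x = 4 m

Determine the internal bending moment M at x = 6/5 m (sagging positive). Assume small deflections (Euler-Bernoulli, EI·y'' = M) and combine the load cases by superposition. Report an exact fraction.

M(6/5) = -6133/1875 kN·m

Load 1 — uniform load w=19 kN/m over full span:
  M_1 = wLx/2 - wL²/12 - wx²/2 = 19·6·(6/5)/2 - 19·6²/12 - 19·(6/5)²/2 = -57/25 kN·m
Load 2 — point force P=16 kN at a=18/5 m (b=L-a=12/5):
  M_2 = Pb²(3a+b)x/L³ - Pab²/L²  [x≤a] = 16·(12/5)²·(3·(18/5)+(12/5))·(6/5)/6³ - 16·(18/5)·(12/5)²/6² = -1536/625 kN·m
Load 3 — point force P=-11 kN at a=4 m (b=L-a=2):
  M_3 = Pb²(3a+b)x/L³ - Pab²/L²  [x≤a] = (-11)·2²·(3·4+2)·(6/5)/6³ - (-11)·4·2²/6² = 22/15 kN·m
Superposition: M = Σ M_i = -6133/1875 kN·m ≈ -3.270933 kN·m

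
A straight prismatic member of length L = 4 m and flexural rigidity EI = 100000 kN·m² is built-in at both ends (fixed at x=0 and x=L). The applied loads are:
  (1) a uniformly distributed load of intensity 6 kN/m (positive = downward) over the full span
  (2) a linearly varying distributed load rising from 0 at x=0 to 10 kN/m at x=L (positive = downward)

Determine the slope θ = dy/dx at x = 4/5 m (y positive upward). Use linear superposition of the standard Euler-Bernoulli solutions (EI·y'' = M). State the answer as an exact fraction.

θ(4/5) = -64/1171875 rad

Load 1 — uniform load w=6 kN/m over full span:
  θ_1 = -wx(L-x)(L-2x)/(12EI) = -6·(4/5)·(4-(4/5))·(4-2·(4/5))/(12·100000) = -12/390625 rad
Load 2 — triangular load w₀=10 kN/m (0→w₀ over full span):
  θ_2 = -w₀(2x(L-x)(L-2x)(x+2L)+x²(L-x)²)/(120LEI) = -10·(2·(4/5)·(4-(4/5))·(4-2·(4/5))·((4/5)+2·4)+(4/5)²·(4-(4/5))²)/(120·4·100000) = -28/1171875 rad
Superposition: θ = Σ θ_i = -64/1171875 rad ≈ -0.000055 rad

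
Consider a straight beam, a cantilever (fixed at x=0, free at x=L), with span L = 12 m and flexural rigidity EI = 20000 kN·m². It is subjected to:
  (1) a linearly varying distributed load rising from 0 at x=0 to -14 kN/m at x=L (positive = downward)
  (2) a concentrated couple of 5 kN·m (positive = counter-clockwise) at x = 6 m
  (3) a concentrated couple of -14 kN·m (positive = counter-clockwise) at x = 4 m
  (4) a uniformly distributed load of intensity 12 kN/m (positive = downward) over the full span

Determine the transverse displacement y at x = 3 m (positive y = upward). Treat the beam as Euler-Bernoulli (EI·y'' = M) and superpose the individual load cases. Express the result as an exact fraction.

y(3) = -53811/1600000 m

Load 1 — triangular load w₀=-14 kN/m (0→w₀ over full span):
  y_1 = (w₀Lx³/12-w₀L²x²/6-w₀x⁵/(120L))/EI = ((-14)·12·3³/12-(-14)·12²·3²/6-(-14)·3⁵/(120·12))/20000 = 211869/1600000 m
Load 2 — applied couple M₀=5 kN·m at a=6 m (b=L-a=6):
  y_2 = M₀x²/(2EI)  [x≤a] = 5·3²/(2·20000) = 9/8000 m
Load 3 — applied couple M₀=-14 kN·m at a=4 m (b=L-a=8):
  y_3 = M₀x²/(2EI)  [x≤a] = (-14)·3²/(2·20000) = -63/20000 m
Load 4 — uniform load w=12 kN/m over full span:
  y_4 = -wx²(x²-4Lx+6L²)/(24EI) = -12·3²·(3²-4·12·3+6·12²)/(24·20000) = -6561/40000 m
Superposition: y = Σ y_i = -53811/1600000 m ≈ -0.033632 m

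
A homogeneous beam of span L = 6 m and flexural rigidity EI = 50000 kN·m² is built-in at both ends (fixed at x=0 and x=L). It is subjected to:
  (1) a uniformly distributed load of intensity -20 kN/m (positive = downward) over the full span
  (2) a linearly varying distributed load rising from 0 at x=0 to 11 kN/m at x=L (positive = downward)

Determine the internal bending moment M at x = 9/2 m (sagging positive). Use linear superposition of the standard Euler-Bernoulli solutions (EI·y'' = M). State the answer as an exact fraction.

M(9/2) = -639/160 kN·m

Load 1 — uniform load w=-20 kN/m over full span:
  M_1 = wLx/2 - wL²/12 - wx²/2 = (-20)·6·(9/2)/2 - (-20)·6²/12 - (-20)·(9/2)²/2 = -15/2 kN·m
Load 2 — triangular load w₀=11 kN/m (0→w₀ over full span):
  M_2 = 3w₀Lx/20 - w₀L²/30 - w₀x³/(6L) = 3·11·6·(9/2)/20 - 11·6²/30 - 11·(9/2)³/(6·6) = 561/160 kN·m
Superposition: M = Σ M_i = -639/160 kN·m ≈ -3.993750 kN·m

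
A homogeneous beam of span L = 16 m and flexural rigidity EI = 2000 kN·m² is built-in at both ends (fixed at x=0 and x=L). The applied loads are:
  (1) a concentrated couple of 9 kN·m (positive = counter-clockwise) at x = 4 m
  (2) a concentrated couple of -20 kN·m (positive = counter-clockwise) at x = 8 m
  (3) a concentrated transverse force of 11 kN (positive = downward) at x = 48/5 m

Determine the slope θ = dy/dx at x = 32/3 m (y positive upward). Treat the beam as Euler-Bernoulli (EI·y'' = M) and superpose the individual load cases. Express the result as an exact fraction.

Load 1 — applied couple M₀=9 kN·m at a=4 m (b=L-a=12):
  θ_1 = (R_Ax²/2 - M_Ax - M₀(x-a))/EI  [x>a] with R_A=81/128, M_A=-27/16 = ((81/128)·(32/3)²/2 - (-27/16)·(32/3) - 9·((32/3)-4))/2000 = -3/1000 rad
Load 2 — applied couple M₀=-20 kN·m at a=8 m (b=L-a=8):
  θ_2 = (R_Ax²/2 - M_Ax - M₀(x-a))/EI  [x>a] with R_A=-15/8, M_A=-5 = ((-15/8)·(32/3)²/2 - (-5)·(32/3) - (-20)·((32/3)-8))/2000 = 0 rad
Load 3 — point force P=11 kN at a=48/5 m (b=L-a=32/5):
  θ_3 = Pa²(L-x)(2bL-(3b+a)(L-x))/(2L³EI)  [x>a] = 11·(48/5)²·(16-(32/3))·(2·(32/5)·16-(3·(32/5)+(48/5))·(16-(32/3)))/(2·16³·2000) = 264/15625 rad
Superposition: θ = Σ θ_i = 1737/125000 rad ≈ 0.013896 rad

θ(32/3) = 1737/125000 rad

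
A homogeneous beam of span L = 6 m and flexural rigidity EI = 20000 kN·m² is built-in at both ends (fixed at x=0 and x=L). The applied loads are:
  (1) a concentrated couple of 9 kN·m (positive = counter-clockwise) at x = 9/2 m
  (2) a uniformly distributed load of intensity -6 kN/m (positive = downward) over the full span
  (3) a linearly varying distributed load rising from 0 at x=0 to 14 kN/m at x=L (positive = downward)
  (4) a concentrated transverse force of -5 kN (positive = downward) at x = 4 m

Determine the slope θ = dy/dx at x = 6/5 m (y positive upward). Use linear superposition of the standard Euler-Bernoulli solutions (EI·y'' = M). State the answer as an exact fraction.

Load 1 — applied couple M₀=9 kN·m at a=9/2 m (b=L-a=3/2):
  θ_1 = (R_Ax²/2 - M_Ax)/EI  [x≤a] with R_A=27/16, M_A=45/16 = ((27/16)·(6/5)²/2 - (45/16)·(6/5))/20000 = -27/250000 rad
Load 2 — uniform load w=-6 kN/m over full span:
  θ_2 = -wx(L-x)(L-2x)/(12EI) = -(-6)·(6/5)·(6-(6/5))·(6-2·(6/5))/(12·20000) = 81/156250 rad
Load 3 — triangular load w₀=14 kN/m (0→w₀ over full span):
  θ_3 = -w₀(2x(L-x)(L-2x)(x+2L)+x²(L-x)²)/(120LEI) = -14·(2·(6/5)·(6-(6/5))·(6-2·(6/5))·((6/5)+2·6)+(6/5)²·(6-(6/5))²)/(120·6·20000) = -441/781250 rad
Load 4 — point force P=-5 kN at a=4 m (b=L-a=2):
  θ_4 = -Pb²x(2aL-(3a+b)x)/(2L³EI)  [x≤a] = -(-5)·2²·(6/5)·(2·4·6-(3·4+2)·(6/5))/(2·6³·20000) = 13/150000 rad
Superposition: θ = Σ θ_i = -79/1171875 rad ≈ -0.000067 rad

θ(6/5) = -79/1171875 rad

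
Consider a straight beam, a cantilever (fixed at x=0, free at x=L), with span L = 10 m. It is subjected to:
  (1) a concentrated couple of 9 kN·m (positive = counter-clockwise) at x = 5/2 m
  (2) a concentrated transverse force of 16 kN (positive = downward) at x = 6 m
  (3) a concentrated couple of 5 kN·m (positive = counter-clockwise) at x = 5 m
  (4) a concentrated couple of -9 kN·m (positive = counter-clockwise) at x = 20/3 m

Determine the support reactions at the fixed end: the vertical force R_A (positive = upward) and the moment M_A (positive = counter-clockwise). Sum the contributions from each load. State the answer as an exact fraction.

Load 1 — applied couple M₀=9 kN·m at a=5/2 m (b=L-a=15/2):
  R_A = 0 kN
  M_A = -M₀ = -9 kN·m
Load 2 — point force P=16 kN at a=6 m (b=L-a=4):
  R_A = P = 16 kN
  M_A = Pa = 16·6 = 96 kN·m
Load 3 — applied couple M₀=5 kN·m at a=5 m (b=L-a=5):
  R_A = 0 kN
  M_A = -M₀ = -5 kN·m
Load 4 — applied couple M₀=-9 kN·m at a=20/3 m (b=L-a=10/3):
  R_A = 0 kN
  M_A = -M₀ = -(-9) = 9 kN·m
Superposition: R_A = 16 kN, M_A = 91 kN·m

R_A = 16 kN, M_A = 91 kN·m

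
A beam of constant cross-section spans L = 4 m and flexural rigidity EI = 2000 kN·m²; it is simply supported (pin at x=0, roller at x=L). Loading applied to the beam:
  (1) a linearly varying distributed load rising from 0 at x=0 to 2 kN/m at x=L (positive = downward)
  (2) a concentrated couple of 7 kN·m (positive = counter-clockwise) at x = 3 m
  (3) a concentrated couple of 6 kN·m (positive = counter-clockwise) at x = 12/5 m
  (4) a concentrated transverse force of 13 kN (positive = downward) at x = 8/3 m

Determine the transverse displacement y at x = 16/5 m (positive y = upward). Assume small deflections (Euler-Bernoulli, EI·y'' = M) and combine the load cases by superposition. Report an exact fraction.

Load 1 — triangular load w₀=2 kN/m (0→w₀ over full span):
  y_1 = -w₀x(7L⁴-10L²x²+3x⁴)/(360LEI) = -2·(16/5)·(7·4⁴-10·4²·(16/5)²+3·(16/5)⁴)/(360·4·2000) = -2032/1953125 m
Load 2 — applied couple M₀=7 kN·m at a=3 m (b=L-a=1):
  y_2 = (M₀x³/(6L)-M₀(x-a)²/2+C₁x)/EI  [x>a] with C₁=M₀(3b²-L²)/(6L)=-91/24 = (7·(16/5)³/(6·4)-7·((16/5)-3)²/2+(-91/24)·(16/5))/2000 = -679/500000 m
Load 3 — applied couple M₀=6 kN·m at a=12/5 m (b=L-a=8/5):
  y_3 = (M₀x³/(6L)-M₀(x-a)²/2+C₁x)/EI  [x>a] with C₁=M₀(3b²-L²)/(6L)=-52/25 = (6·(16/5)³/(6·4)-6·((16/5)-(12/5))²/2+(-52/25)·(16/5))/2000 = -3/15625 m
Load 4 — point force P=13 kN at a=8/3 m (b=L-a=4/3):
  y_4 = -Pa(L-x)(2Lx-a²-x²)/(6LEI)  [x>a] = -13·(8/3)·(4-(16/5))·(2·4·(16/5)-(8/3)²-(16/5)²)/(6·4·2000) = -6032/1265625 m
Superposition: y = Σ y_i = -37241819/5062500000 m ≈ -0.007356 m

y(16/5) = -37241819/5062500000 m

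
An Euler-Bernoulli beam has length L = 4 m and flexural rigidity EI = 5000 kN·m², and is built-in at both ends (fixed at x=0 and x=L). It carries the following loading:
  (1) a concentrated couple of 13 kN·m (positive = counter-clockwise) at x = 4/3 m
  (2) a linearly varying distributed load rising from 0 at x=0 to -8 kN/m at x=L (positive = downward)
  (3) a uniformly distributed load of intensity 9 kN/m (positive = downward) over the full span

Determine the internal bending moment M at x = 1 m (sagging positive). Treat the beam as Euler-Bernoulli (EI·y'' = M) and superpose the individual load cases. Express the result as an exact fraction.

M(1) = 169/30 kN·m

Load 1 — applied couple M₀=13 kN·m at a=4/3 m (b=L-a=8/3):
  M_1 = R_Ax - M_A  [x≤a] with R_A=13/3, M_A=0 = (13/3)·1 - 0 = 13/3 kN·m
Load 2 — triangular load w₀=-8 kN/m (0→w₀ over full span):
  M_2 = 3w₀Lx/20 - w₀L²/30 - w₀x³/(6L) = 3·(-8)·4·1/20 - (-8)·4²/30 - (-8)·1³/(6·4) = -1/5 kN·m
Load 3 — uniform load w=9 kN/m over full span:
  M_3 = wLx/2 - wL²/12 - wx²/2 = 9·4·1/2 - 9·4²/12 - 9·1²/2 = 3/2 kN·m
Superposition: M = Σ M_i = 169/30 kN·m ≈ 5.633333 kN·m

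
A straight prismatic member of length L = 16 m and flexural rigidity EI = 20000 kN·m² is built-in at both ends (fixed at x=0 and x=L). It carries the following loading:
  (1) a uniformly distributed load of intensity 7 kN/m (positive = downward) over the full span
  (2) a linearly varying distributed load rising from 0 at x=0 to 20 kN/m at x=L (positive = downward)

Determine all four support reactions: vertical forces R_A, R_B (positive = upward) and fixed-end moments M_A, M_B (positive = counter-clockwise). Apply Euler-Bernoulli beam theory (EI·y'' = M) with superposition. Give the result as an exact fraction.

Load 1 — uniform load w=7 kN/m over full span:
  R_A = wL/2 = 7·16/2 = 56 kN
  M_A = wL²/12 = 7·16²/12 = 448/3 kN·m
  R_B = wL/2 = 7·16/2 = 56 kN
  M_B = -wL²/12 = -7·16²/12 = -448/3 kN·m
Load 2 — triangular load w₀=20 kN/m (0→w₀ over full span):
  R_A = 3w₀L/20 = 3·20·16/20 = 48 kN
  M_A = w₀L²/30 = 20·16²/30 = 512/3 kN·m
  R_B = 7w₀L/20 = 7·20·16/20 = 112 kN
  M_B = -w₀L²/20 = -20·16²/20 = -256 kN·m
Superposition: R_A = 104 kN, M_A = 320 kN·m, R_B = 168 kN, M_B = -1216/3 kN·m

R_A = 104 kN, M_A = 320 kN·m, R_B = 168 kN, M_B = -1216/3 kN·m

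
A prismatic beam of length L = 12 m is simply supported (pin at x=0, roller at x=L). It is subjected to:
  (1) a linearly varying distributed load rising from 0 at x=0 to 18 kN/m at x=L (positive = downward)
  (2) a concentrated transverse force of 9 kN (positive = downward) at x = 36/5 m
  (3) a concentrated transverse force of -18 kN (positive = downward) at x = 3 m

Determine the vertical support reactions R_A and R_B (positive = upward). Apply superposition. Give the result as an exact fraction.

Load 1 — triangular load w₀=18 kN/m (0→w₀ over full span):
  R_A = w₀L/6 = 18·12/6 = 36 kN
  R_B = w₀L/3 = 18·12/3 = 72 kN
Load 2 — point force P=9 kN at a=36/5 m (b=L-a=24/5):
  R_A = Pb/L = 9·(24/5)/12 = 18/5 kN
  R_B = Pa/L = 9·(36/5)/12 = 27/5 kN
Load 3 — point force P=-18 kN at a=3 m (b=L-a=9):
  R_A = Pb/L = (-18)·9/12 = -27/2 kN
  R_B = Pa/L = (-18)·3/12 = -9/2 kN
Superposition: R_A = 261/10 kN, R_B = 729/10 kN

R_A = 261/10 kN, R_B = 729/10 kN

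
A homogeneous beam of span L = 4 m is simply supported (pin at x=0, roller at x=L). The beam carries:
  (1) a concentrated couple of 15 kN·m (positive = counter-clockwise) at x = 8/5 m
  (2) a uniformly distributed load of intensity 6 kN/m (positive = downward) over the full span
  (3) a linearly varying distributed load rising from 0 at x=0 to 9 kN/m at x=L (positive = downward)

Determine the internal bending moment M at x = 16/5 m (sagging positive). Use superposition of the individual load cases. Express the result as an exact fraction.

Load 1 — applied couple M₀=15 kN·m at a=8/5 m (b=L-a=12/5):
  M_1 = M₀x/L - M₀  [x>a] = 15·(16/5)/4 - 15 = -3 kN·m
Load 2 — uniform load w=6 kN/m over full span:
  M_2 = wx(L-x)/2 = 6·(16/5)·(4-(16/5))/2 = 192/25 kN·m
Load 3 — triangular load w₀=9 kN/m (0→w₀ over full span):
  M_3 = w₀Lx/6 - w₀x³/(6L) = 9·4·(16/5)/6 - 9·(16/5)³/(6·4) = 864/125 kN·m
Superposition: M = Σ M_i = 1449/125 kN·m ≈ 11.592000 kN·m

M(16/5) = 1449/125 kN·m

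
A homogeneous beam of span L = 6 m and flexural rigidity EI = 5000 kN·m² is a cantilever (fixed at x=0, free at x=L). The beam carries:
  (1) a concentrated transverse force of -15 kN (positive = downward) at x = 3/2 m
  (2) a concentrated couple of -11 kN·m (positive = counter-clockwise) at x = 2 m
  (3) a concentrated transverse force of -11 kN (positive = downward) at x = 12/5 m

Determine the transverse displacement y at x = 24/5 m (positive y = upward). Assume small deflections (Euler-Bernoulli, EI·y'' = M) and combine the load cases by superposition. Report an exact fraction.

Load 1 — point force P=-15 kN at a=3/2 m (b=L-a=9/2):
  y_1 = -Pa²(3x-a)/(6EI)  [x>a] = -(-15)·(3/2)²·(3·(24/5)-(3/2))/(6·5000) = 1161/80000 m
Load 2 — applied couple M₀=-11 kN·m at a=2 m (b=L-a=4):
  y_2 = M₀a(2x-a)/(2EI)  [x>a] = (-11)·2·(2·(24/5)-2)/(2·5000) = -209/12500 m
Load 3 — point force P=-11 kN at a=12/5 m (b=L-a=18/5):
  y_3 = -Pa²(3x-a)/(6EI)  [x>a] = -(-11)·(12/5)²·(3·(24/5)-(12/5))/(6·5000) = 396/15625 m
Superposition: y = Σ y_i = 46273/2000000 m ≈ 0.023137 m

y(24/5) = 46273/2000000 m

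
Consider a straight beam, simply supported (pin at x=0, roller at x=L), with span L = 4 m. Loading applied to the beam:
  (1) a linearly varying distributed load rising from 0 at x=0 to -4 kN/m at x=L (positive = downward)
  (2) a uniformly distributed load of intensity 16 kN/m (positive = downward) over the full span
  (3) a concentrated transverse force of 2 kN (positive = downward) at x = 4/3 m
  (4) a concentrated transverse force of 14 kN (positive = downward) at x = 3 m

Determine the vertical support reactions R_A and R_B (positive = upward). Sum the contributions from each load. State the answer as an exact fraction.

R_A = 205/6 kN, R_B = 227/6 kN

Load 1 — triangular load w₀=-4 kN/m (0→w₀ over full span):
  R_A = w₀L/6 = (-4)·4/6 = -8/3 kN
  R_B = w₀L/3 = (-4)·4/3 = -16/3 kN
Load 2 — uniform load w=16 kN/m over full span:
  R_A = wL/2 = 16·4/2 = 32 kN
  R_B = wL/2 = 16·4/2 = 32 kN
Load 3 — point force P=2 kN at a=4/3 m (b=L-a=8/3):
  R_A = Pb/L = 2·(8/3)/4 = 4/3 kN
  R_B = Pa/L = 2·(4/3)/4 = 2/3 kN
Load 4 — point force P=14 kN at a=3 m (b=L-a=1):
  R_A = Pb/L = 14·1/4 = 7/2 kN
  R_B = Pa/L = 14·3/4 = 21/2 kN
Superposition: R_A = 205/6 kN, R_B = 227/6 kN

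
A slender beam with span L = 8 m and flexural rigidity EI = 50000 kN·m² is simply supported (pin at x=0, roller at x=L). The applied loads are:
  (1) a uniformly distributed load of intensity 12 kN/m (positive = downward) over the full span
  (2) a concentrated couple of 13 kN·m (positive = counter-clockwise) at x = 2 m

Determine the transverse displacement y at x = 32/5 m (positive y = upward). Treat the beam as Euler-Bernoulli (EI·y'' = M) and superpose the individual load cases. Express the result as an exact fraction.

Load 1 — uniform load w=12 kN/m over full span:
  y_1 = -wx(L³-2Lx²+x³)/(24EI) = -12·(32/5)·(8³-2·8·(32/5)²+(32/5)³)/(24·50000) = -14848/1953125 m
Load 2 — applied couple M₀=13 kN·m at a=2 m (b=L-a=6):
  y_2 = (M₀x³/(6L)-M₀(x-a)²/2+C₁x)/EI  [x>a] with C₁=M₀(3b²-L²)/(6L)=143/12 = (13·(32/5)³/(6·8)-13·((32/5)-2)²/2+(143/12)·(32/5))/50000 = 1339/3125000 m
Superposition: y = Σ y_i = -112089/15625000 m ≈ -0.007174 m

y(32/5) = -112089/15625000 m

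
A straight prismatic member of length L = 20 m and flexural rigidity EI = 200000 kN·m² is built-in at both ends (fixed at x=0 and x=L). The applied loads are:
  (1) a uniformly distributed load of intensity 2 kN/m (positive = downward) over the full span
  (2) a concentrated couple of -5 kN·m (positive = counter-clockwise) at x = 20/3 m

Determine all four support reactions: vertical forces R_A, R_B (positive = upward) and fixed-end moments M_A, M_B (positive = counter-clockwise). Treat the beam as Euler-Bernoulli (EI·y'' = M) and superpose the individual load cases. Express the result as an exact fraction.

R_A = 59/3 kN, M_A = 200/3 kN·m, R_B = 61/3 kN, M_B = -205/3 kN·m

Load 1 — uniform load w=2 kN/m over full span:
  R_A = wL/2 = 2·20/2 = 20 kN
  M_A = wL²/12 = 2·20²/12 = 200/3 kN·m
  R_B = wL/2 = 2·20/2 = 20 kN
  M_B = -wL²/12 = -2·20²/12 = -200/3 kN·m
Load 2 — applied couple M₀=-5 kN·m at a=20/3 m (b=L-a=40/3):
  R_A = 6M₀ab/L³ = 6·(-5)·(20/3)·(40/3)/20³ = -1/3 kN
  M_A = M₀b(2a-b)/L² = (-5)·(40/3)·(2·(20/3)-(40/3))/20² = 0 kN·m
  R_B = -6M₀ab/L³ = -6·(-5)·(20/3)·(40/3)/20³ = 1/3 kN
  M_B = M₀a(2b-a)/L² = (-5)·(20/3)·(2·(40/3)-(20/3))/20² = -5/3 kN·m
Superposition: R_A = 59/3 kN, M_A = 200/3 kN·m, R_B = 61/3 kN, M_B = -205/3 kN·m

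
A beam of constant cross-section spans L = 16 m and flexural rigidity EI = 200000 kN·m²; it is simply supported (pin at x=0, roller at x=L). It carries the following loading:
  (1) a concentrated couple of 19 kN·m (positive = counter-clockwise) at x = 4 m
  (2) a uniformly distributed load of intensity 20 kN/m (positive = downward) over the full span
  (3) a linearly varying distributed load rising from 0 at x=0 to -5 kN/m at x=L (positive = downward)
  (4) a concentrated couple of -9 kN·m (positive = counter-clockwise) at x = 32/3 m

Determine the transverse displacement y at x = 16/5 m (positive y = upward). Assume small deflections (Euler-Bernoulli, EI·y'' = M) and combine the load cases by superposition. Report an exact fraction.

y(16/5) = -3424917/78125000 m

Load 1 — applied couple M₀=19 kN·m at a=4 m (b=L-a=12):
  y_1 = (M₀x³/(6L)+C₁x)/EI  [x≤a] with C₁=M₀(3b²-L²)/(6L)=209/6 = (19·(16/5)³/(6·16)+(209/6)·(16/5))/200000 = 1843/3125000 m
Load 2 — uniform load w=20 kN/m over full span:
  y_2 = -wx(L³-2Lx²+x³)/(24EI) = -20·(16/5)·(16³-2·16·(16/5)²+(16/5)³)/(24·200000) = -59392/1171875 m
Load 3 — triangular load w₀=-5 kN/m (0→w₀ over full span):
  y_3 = -w₀x(7L⁴-10L²x²+3x⁴)/(360LEI) = -(-5)·(16/5)·(7·16⁴-10·16²·(16/5)²+3·(16/5)⁴)/(360·16·200000) = 176128/29296875 m
Load 4 — applied couple M₀=-9 kN·m at a=32/3 m (b=L-a=16/3):
  y_4 = (M₀x³/(6L)+C₁x)/EI  [x≤a] with C₁=M₀(3b²-L²)/(6L)=16 = ((-9)·(16/5)³/(6·16)+16·(16/5))/200000 = 94/390625 m
Superposition: y = Σ y_i = -3424917/78125000 m ≈ -0.043839 m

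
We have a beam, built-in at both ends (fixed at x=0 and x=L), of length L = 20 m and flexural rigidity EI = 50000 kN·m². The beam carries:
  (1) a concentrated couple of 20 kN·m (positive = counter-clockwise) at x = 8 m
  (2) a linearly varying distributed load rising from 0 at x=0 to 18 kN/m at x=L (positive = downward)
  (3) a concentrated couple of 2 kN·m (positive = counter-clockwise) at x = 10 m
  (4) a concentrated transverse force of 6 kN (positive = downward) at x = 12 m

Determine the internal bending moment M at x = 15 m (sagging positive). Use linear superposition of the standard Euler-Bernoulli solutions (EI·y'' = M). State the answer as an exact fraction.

Load 1 — applied couple M₀=20 kN·m at a=8 m (b=L-a=12):
  M_1 = R_Ax - M_A - M₀  [x>a] with R_A=36/25, M_A=12/5 = (36/25)·15 - (12/5) - 20 = -4/5 kN·m
Load 2 — triangular load w₀=18 kN/m (0→w₀ over full span):
  M_2 = 3w₀Lx/20 - w₀L²/30 - w₀x³/(6L) = 3·18·20·15/20 - 18·20²/30 - 18·15³/(6·20) = 255/4 kN·m
Load 3 — applied couple M₀=2 kN·m at a=10 m (b=L-a=10):
  M_3 = R_Ax - M_A - M₀  [x>a] with R_A=3/20, M_A=1/2 = (3/20)·15 - (1/2) - 2 = -1/4 kN·m
Load 4 — point force P=6 kN at a=12 m (b=L-a=8):
  M_4 = Pa²(a+3b)(L-x)/L³ - Pa²b/L²  [x>a] = 6·12²·(12+3·8)·(20-15)/20³ - 6·12²·8/20² = 54/25 kN·m
Superposition: M = Σ M_i = 3243/50 kN·m ≈ 64.860000 kN·m

M(15) = 3243/50 kN·m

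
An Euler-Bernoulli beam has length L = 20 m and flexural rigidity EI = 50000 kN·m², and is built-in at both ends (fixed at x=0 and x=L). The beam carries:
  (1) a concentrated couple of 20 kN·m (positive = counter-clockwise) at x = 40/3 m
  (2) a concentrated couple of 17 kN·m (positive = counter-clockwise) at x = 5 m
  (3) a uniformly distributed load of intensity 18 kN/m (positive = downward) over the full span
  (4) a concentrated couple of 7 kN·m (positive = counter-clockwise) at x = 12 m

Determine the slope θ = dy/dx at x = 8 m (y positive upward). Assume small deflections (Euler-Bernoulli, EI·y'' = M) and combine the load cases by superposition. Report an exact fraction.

θ(8) = -437519/37500000 rad

Load 1 — applied couple M₀=20 kN·m at a=40/3 m (b=L-a=20/3):
  θ_1 = (R_Ax²/2 - M_Ax)/EI  [x≤a] with R_A=4/3, M_A=20/3 = ((4/3)·8²/2 - (20/3)·8)/50000 = -2/9375 rad
Load 2 — applied couple M₀=17 kN·m at a=5 m (b=L-a=15):
  θ_2 = (R_Ax²/2 - M_Ax - M₀(x-a))/EI  [x>a] with R_A=153/160, M_A=-51/16 = ((153/160)·8²/2 - (-51/16)·8 - 17·(8-5))/50000 = 51/500000 rad
Load 3 — uniform load w=18 kN/m over full span:
  θ_3 = -wx(L-x)(L-2x)/(12EI) = -18·8·(20-8)·(20-2·8)/(12·50000) = -36/3125 rad
Load 4 — applied couple M₀=7 kN·m at a=12 m (b=L-a=8):
  θ_4 = (R_Ax²/2 - M_Ax)/EI  [x≤a] with R_A=63/125, M_A=56/25 = ((63/125)·8²/2 - (56/25)·8)/50000 = -14/390625 rad
Superposition: θ = Σ θ_i = -437519/37500000 rad ≈ -0.011667 rad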